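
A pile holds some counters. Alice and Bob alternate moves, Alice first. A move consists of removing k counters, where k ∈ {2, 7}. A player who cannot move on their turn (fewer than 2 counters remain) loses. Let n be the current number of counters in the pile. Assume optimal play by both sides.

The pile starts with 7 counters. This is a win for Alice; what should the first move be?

Use the standard recursion: the mover loses at a terminal position; elsewhere, the mover wins exactly when some move hands the opponent an L position.
n=0: no move → L
n=1: no move → L
n=2: W (go to 0, an L position)
n=3: W (go to 1, an L position)
n=4: L (sole option 2(W) is W)
n=5: L (sole option 3(W) is W)
n=6: W (go to 4, an L position)
n=7: W (go to 5, an L position)
From 7, the L positions reachable in one move are: 5, 0. Any move reaching one of these is winning.

Remove 2, leaving 5.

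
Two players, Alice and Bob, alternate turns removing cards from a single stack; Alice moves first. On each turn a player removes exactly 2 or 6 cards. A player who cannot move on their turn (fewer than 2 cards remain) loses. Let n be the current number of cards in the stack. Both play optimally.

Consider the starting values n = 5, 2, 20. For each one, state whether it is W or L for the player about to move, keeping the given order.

5: L, 2: W, 20: L

Label each position W (a win for the player to move) or L (a loss). A position with no legal move is L; any other position is W exactly when some move reaches an L, and L when every move reaches a W.
n=0: no move → L
n=1: no move → L
n=2: reaches L-position 0 → W
n=3: reaches L-position 1 → W
n=4: only reaches 2(W), which is W → L
n=5: only reaches 3(W), which is W → L
n=6: reaches L-position 4 → W
n=7: reaches L-position 5 → W
n=8: only reaches 6(W), 2(W), all W → L
n=9: only reaches 7(W), 3(W), all W → L
n=10: reaches L-position 8 → W
n=11: reaches L-position 9 → W
n=12: only reaches 10(W), 6(W), all W → L
n=13: only reaches 11(W), 7(W), all W → L
n=14: reaches L-position 12 → W
n=15: reaches L-position 13 → W
n=16: only reaches 14(W), 10(W), all W → L
n=17: only reaches 15(W), 11(W), all W → L
n=18: reaches L-position 16 → W
n=19: reaches L-position 17 → W
n=20: only reaches 18(W), 14(W), all W → L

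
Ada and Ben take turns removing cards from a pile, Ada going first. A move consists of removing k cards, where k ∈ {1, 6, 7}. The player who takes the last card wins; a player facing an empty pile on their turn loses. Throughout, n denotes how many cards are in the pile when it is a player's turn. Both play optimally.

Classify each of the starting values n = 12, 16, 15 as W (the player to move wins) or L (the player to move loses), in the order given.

Compute win/loss labels from the base case upward. A position with no move is L. Any other position is W if it can reach an L in one move, else L.
n=0: no move → L
n=1: can move to 0, which is L ⇒ W
n=2: the only move is to 1(W), a W ⇒ L
n=3: can move to 2, which is L ⇒ W
n=4: the only move is to 3(W), a W ⇒ L
n=5: can move to 4, which is L ⇒ W
n=6: can move to 0, which is L ⇒ W
n=7: can move to 0, which is L ⇒ W
n=8: can move to 2, which is L ⇒ W
n=9: can move to 2, which is L ⇒ W
n=10: can move to 4, which is L ⇒ W
n=11: can move to 4, which is L ⇒ W
n=12: moves to 11(W), 6(W), 5(W); every one is W ⇒ L
n=13: can move to 12, which is L ⇒ W
n=14: moves to 13(W), 8(W), 7(W); every one is W ⇒ L
n=15: can move to 14, which is L ⇒ W
n=16: moves to 15(W), 10(W), 9(W); every one is W ⇒ L

12: L, 16: L, 15: W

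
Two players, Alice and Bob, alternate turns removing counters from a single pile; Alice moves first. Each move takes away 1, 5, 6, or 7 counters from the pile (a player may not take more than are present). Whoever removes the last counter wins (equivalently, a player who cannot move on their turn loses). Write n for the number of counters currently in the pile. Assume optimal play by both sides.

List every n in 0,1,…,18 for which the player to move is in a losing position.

Label each position W (a win for the player to move) or L (a loss). A position with no legal move is L; any other position is W exactly when some move reaches an L, and L when every move reaches a W.
n=0: no move → L
n=1: →0(L), so W
n=2: →1(W) only, which is W, so L
n=3: →2(L), so W
n=4: →3(W) only, which is W, so L
n=5: →4(L), so W
n=6: →0(L), so W
n=7: →2(L), so W
n=8: →2(L), so W
n=9: →4(L), so W
n=10: →4(L), so W
n=11: →4(L), so W
n=12: →11(W), 7(W), 6(W), 5(W) — all W, so L
n=13: →12(L), so W
n=14: →13(W), 9(W), 8(W), 7(W) — all W, so L
n=15: →14(L), so W
n=16: →15(W), 11(W), 10(W), 9(W) — all W, so L
n=17: →16(L), so W
n=18: →12(L), so W
The losing starting values of n are exactly the entries labelled L in this table (6 of them).

0, 2, 4, 12, 14, 16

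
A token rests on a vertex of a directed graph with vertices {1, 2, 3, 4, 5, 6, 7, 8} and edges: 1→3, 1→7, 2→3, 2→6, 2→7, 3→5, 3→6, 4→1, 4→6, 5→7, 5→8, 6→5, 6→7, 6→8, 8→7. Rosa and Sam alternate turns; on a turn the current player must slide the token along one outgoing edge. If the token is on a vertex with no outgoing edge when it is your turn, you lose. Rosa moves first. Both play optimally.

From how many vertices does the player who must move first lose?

Label each position W (a win for the player to move) or L (a loss). A position with no legal move is L; any other position is W exactly when some move reaches an L, and L when every move reaches a W.
Every edge goes from a vertex to one that appears earlier in the order 7, 8, 5, 6, 3, 1, 2, 4, so processing vertices in that order labels each vertex after all of its successors.
7: no outgoing edge → L
8: W (go to 7, an L position)
5: W (go to 7, an L position)
6: W (go to 7, an L position)
3: L (options 6(W), 5(W) are all W)
1: W (go to 3, an L position)
2: W (go to 3, an L position)
4: L (options 1(W), 6(W) are all W)
The L vertices are 3, 4, 7; that is 3 in all.

3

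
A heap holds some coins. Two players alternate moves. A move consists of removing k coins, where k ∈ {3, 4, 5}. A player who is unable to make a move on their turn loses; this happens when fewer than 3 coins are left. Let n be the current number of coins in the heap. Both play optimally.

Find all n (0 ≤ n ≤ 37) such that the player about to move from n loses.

0, 1, 2, 8, 9, 10, 16, 17, 18, 24, 25, 26, 32, 33, 34

Classify positions by backward induction: terminal positions (no move available) are L. From any other position, the mover wins iff some move reaches an L.
n=0: no move → L
n=1: no move → L
n=2: no move → L
n=3: reaches L-position 0 → W
n=4: reaches L-position 1 → W
n=5: reaches L-position 2 → W
n=6: reaches L-position 2 → W
n=7: reaches L-position 2 → W
n=8: only reaches 5(W), 4(W), 3(W), all W → L
n=9: only reaches 6(W), 5(W), 4(W), all W → L
n=10: only reaches 7(W), 6(W), 5(W), all W → L
n=11: reaches L-position 8 → W
n=12: reaches L-position 9 → W
n=13: reaches L-position 10 → W
n=14: reaches L-position 10 → W
n=15: reaches L-position 10 → W
n=16: only reaches 13(W), 12(W), 11(W), all W → L
n=17: only reaches 14(W), 13(W), 12(W), all W → L
n=18: only reaches 15(W), 14(W), 13(W), all W → L
n=19: reaches L-position 16 → W
n=20: reaches L-position 17 → W
n=21: reaches L-position 18 → W
n=22: reaches L-position 18 → W
n=23: reaches L-position 18 → W
n=24: only reaches 21(W), 20(W), 19(W), all W → L
n=25: only reaches 22(W), 21(W), 20(W), all W → L
n=26: only reaches 23(W), 22(W), 21(W), all W → L
n=27: reaches L-position 24 → W
n=28: reaches L-position 25 → W
n=29: reaches L-position 26 → W
n=30: reaches L-position 26 → W
n=31: reaches L-position 26 → W
n=32: only reaches 29(W), 28(W), 27(W), all W → L
n=33: only reaches 30(W), 29(W), 28(W), all W → L
n=34: only reaches 31(W), 30(W), 29(W), all W → L
n=35: reaches L-position 32 → W
n=36: reaches L-position 33 → W
n=37: reaches L-position 34 → W
The losing starting values of n are exactly the entries labelled L in this table (15 of them).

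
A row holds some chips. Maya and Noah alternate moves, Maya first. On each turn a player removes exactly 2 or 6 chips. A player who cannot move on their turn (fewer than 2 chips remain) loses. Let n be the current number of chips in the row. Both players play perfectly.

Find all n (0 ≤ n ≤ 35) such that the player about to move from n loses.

Label each position W (a win for the player to move) or L (a loss). A position with no legal move is L; any other position is W exactly when some move reaches an L, and L when every move reaches a W.
n=0: no move → L
n=1: no move → L
n=2: →0(L), so W
n=3: →1(L), so W
n=4: →2(W) only, which is W, so L
n=5: →3(W) only, which is W, so L
n=6: →4(L), so W
n=7: →5(L), so W
n=8: →6(W), 2(W) — all W, so L
n=9: →7(W), 3(W) — all W, so L
n=10: →8(L), so W
n=11: →9(L), so W
n=12: →10(W), 6(W) — all W, so L
n=13: →11(W), 7(W) — all W, so L
n=14: →12(L), so W
n=15: →13(L), so W
n=16: →14(W), 10(W) — all W, so L
n=17: →15(W), 11(W) — all W, so L
n=18: →16(L), so W
n=19: →17(L), so W
n=20: →18(W), 14(W) — all W, so L
n=21: →19(W), 15(W) — all W, so L
n=22: →20(L), so W
n=23: →21(L), so W
n=24: →22(W), 18(W) — all W, so L
n=25: →23(W), 19(W) — all W, so L
n=26: →24(L), so W
n=27: →25(L), so W
n=28: →26(W), 22(W) — all W, so L
n=29: →27(W), 23(W) — all W, so L
n=30: →28(L), so W
n=31: →29(L), so W
n=32: →30(W), 26(W) — all W, so L
n=33: →31(W), 27(W) — all W, so L
n=34: →32(L), so W
n=35: →33(L), so W
Reading off the rows marked L gives the requested list; there are 18 such values of n.

0, 1, 4, 5, 8, 9, 12, 13, 16, 17, 20, 21, 24, 25, 28, 29, 32, 33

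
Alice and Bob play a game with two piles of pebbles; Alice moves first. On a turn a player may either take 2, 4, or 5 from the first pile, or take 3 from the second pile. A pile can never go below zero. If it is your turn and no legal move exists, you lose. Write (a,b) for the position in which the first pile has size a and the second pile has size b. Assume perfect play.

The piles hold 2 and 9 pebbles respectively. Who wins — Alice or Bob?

Bob wins.

Compute win/loss labels from the base case upward. A position with no move is L. Any other position is W if it can reach an L in one move, else L.
No move ever increases a pile, so every position that can arise here has a ≤ 2 and b ≤ 9; it is enough to label the cells with 0 ≤ a ≤ 2 and 0 ≤ b ≤ 9.
Every move lowers a or b (never raises either), so fill the grid row by row in increasing a, and left to right within a row: each cell's successors are then already labelled.
      b=0  b=1  b=2  b=3  b=4  b=5  b=6  b=7  b=8  b=9
a=0:    L    L    L    W    W    W    L    L    L    W
a=1:    L    L    L    W    W    W    L    L    L    W
a=2:    W    W    W    L    L    L    W    W    W    L
Cells with no legal move (terminal, hence L): (0,0), (0,1), (0,2), (1,0), (1,1), (1,2).
The remaining L cells, each justified by listing all of its moves:
(0,6): →(0,3)(W) only, which is W, so L
(0,7): →(0,4)(W) only, which is W, so L
(0,8): →(0,5)(W) only, which is W, so L
(1,6): →(1,3)(W) only, which is W, so L
(1,7): →(1,4)(W) only, which is W, so L
(1,8): →(1,5)(W) only, which is W, so L
(2,3): →(0,3)(W), (2,0)(W) — all W, so L
(2,4): →(0,4)(W), (2,1)(W) — all W, so L
(2,5): →(0,5)(W), (2,2)(W) — all W, so L
(2,9): →(0,9)(W), (2,6)(W) — all W, so L
Every other cell has at least one move into one of the L cells above, so it is W.
Every move from (2,9) reaches a W position, so the mover loses.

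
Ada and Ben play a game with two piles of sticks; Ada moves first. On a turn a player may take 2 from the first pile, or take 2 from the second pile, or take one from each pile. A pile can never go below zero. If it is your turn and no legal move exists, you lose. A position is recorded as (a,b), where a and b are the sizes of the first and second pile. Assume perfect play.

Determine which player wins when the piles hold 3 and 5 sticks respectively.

Build the W/L table. Terminal = L. A non-terminal position is W if it has a move to some L; otherwise it is L.
No move ever increases a pile, so every position that can arise here has a ≤ 3 and b ≤ 5; it is enough to label the cells with 0 ≤ a ≤ 3 and 0 ≤ b ≤ 5.
Every move lowers a or b (never raises either), so fill the grid row by row in increasing a, and left to right within a row: each cell's successors are then already labelled.
      b=0  b=1  b=2  b=3  b=4  b=5
a=0:    L    L    W    W    L    L
a=1:    L    W    W    L    L    W
a=2:    W    W    L    L    W    W
a=3:    W    L    L    W    W    L
Cells with no legal move (terminal, hence L): (0,0), (0,1), (1,0).
The remaining L cells, each justified by listing all of its moves:
(0,4): the only move is to (0,2)(W), a W ⇒ L
(0,5): the only move is to (0,3)(W), a W ⇒ L
(1,3): moves to (1,1)(W), (0,2)(W); every one is W ⇒ L
(1,4): moves to (1,2)(W), (0,3)(W); every one is W ⇒ L
(2,2): moves to (0,2)(W), (2,0)(W), (1,1)(W); every one is W ⇒ L
(2,3): moves to (0,3)(W), (2,1)(W), (1,2)(W); every one is W ⇒ L
(3,1): moves to (1,1)(W), (2,0)(W); every one is W ⇒ L
(3,2): moves to (1,2)(W), (3,0)(W), (2,1)(W); every one is W ⇒ L
(3,5): moves to (1,5)(W), (3,3)(W), (2,4)(W); every one is W ⇒ L
Every other cell has at least one move into one of the L cells above, so it is W.
The starting position (3,5) is L: whatever Ada does, the opponent receives a W position.

Ben wins.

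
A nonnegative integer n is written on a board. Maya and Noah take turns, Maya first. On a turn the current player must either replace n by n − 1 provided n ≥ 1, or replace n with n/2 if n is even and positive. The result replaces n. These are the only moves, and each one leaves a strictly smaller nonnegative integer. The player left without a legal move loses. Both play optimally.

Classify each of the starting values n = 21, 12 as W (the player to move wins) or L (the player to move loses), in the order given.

Build the W/L table. Terminal = L. A non-terminal position is W if it has a move to some L; otherwise it is L.
n=0: no move → L
n=1: →0(L), so W
n=2: →1(W) only, which is W, so L
n=3: →2(L), so W
n=4: →2(L), so W
n=5: →4(W) only, which is W, so L
n=6: →5(L), so W
n=7: →6(W) only, which is W, so L
n=8: →7(L), so W
n=9: →8(W) only, which is W, so L
n=10: →5(L), so W
n=11: →10(W) only, which is W, so L
n=12: →11(L), so W
n=13: →12(W) only, which is W, so L
n=14: →7(L), so W
n=15: →14(W) only, which is W, so L
n=16: →15(L), so W
n=17: →16(W) only, which is W, so L
n=18: →9(L), so W
n=19: →18(W) only, which is W, so L
n=20: →19(L), so W
n=21: →20(W) only, which is W, so L

21: L, 12: W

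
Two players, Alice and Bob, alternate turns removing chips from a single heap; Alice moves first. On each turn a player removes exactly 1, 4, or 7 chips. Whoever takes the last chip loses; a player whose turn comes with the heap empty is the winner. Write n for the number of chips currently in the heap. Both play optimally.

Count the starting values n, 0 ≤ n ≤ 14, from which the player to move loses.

Classify positions by backward induction: terminal positions (no move available) are W. From any other position, the mover wins iff some move reaches an L.
n=0: no move; the opponent has just taken the last chip and therefore loses → W
n=1: the only move is to 0(W), a W ⇒ L
n=2: can move to 1, which is L ⇒ W
n=3: the only move is to 2(W), a W ⇒ L
n=4: can move to 3, which is L ⇒ W
n=5: can move to 1, which is L ⇒ W
n=6: moves to 5(W), 2(W); every one is W ⇒ L
n=7: can move to 6, which is L ⇒ W
n=8: can move to 1, which is L ⇒ W
n=9: moves to 8(W), 5(W), 2(W); every one is W ⇒ L
n=10: can move to 9, which is L ⇒ W
n=11: moves to 10(W), 7(W), 4(W); every one is W ⇒ L
n=12: can move to 11, which is L ⇒ W
n=13: can move to 9, which is L ⇒ W
n=14: moves to 13(W), 10(W), 7(W); every one is W ⇒ L
L entries with 0 ≤ n ≤ 14: n = 1, 3, 6, 9, 11, 14; that makes 6.

6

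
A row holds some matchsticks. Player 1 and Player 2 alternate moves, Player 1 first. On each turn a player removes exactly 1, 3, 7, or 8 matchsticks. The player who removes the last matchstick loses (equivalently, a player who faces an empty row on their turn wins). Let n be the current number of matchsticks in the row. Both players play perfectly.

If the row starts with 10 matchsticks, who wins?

Player 1 wins.

Compute win/loss labels from the base case upward. A position with no move is W. Any other position is W if it can reach an L in one move, else L.
n=0: no move; the opponent has just taken the last matchstick and therefore loses → W
n=1: →0(W) only, which is W, so L
n=2: →1(L), so W
n=3: →2(W), 0(W) — all W, so L
n=4: →3(L), so W
n=5: →4(W), 2(W) — all W, so L
n=6: →5(L), so W
n=7: →6(W), 4(W), 0(W) — all W, so L
n=8: →7(L), so W
n=9: →1(L), so W
n=10: →7(L), so W
The starting position 10 is W: Player 1 should remove 3, leaving 7, handing over an L position.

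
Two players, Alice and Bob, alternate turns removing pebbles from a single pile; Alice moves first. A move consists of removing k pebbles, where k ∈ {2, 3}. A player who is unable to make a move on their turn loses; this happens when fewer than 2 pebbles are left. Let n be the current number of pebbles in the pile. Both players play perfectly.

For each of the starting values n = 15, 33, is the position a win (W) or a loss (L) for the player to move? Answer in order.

Label each position W (a win for the player to move) or L (a loss). A position with no legal move is L; any other position is W exactly when some move reaches an L, and L when every move reaches a W.
n=0: no move → L
n=1: no move → L
n=2: reaches L-position 0 → W
n=3: reaches L-position 1 → W
n=4: reaches L-position 1 → W
n=5: only reaches 3(W), 2(W), all W → L
n=6: only reaches 4(W), 3(W), all W → L
n=7: reaches L-position 5 → W
n=8: reaches L-position 6 → W
n=9: reaches L-position 6 → W
n=10: only reaches 8(W), 7(W), all W → L
n=11: only reaches 9(W), 8(W), all W → L
n=12: reaches L-position 10 → W
n=13: reaches L-position 11 → W
n=14: reaches L-position 11 → W
n=15: only reaches 13(W), 12(W), all W → L
n=16: only reaches 14(W), 13(W), all W → L
n=17: reaches L-position 15 → W
n=18: reaches L-position 16 → W
n=19: reaches L-position 16 → W
n=20: only reaches 18(W), 17(W), all W → L
n=21: only reaches 19(W), 18(W), all W → L
n=22: reaches L-position 20 → W
n=23: reaches L-position 21 → W
n=24: reaches L-position 21 → W
n=25: only reaches 23(W), 22(W), all W → L
n=26: only reaches 24(W), 23(W), all W → L
n=27: reaches L-position 25 → W
n=28: reaches L-position 26 → W
n=29: reaches L-position 26 → W
n=30: only reaches 28(W), 27(W), all W → L
n=31: only reaches 29(W), 28(W), all W → L
n=32: reaches L-position 30 → W
n=33: reaches L-position 31 → W

15: L, 33: W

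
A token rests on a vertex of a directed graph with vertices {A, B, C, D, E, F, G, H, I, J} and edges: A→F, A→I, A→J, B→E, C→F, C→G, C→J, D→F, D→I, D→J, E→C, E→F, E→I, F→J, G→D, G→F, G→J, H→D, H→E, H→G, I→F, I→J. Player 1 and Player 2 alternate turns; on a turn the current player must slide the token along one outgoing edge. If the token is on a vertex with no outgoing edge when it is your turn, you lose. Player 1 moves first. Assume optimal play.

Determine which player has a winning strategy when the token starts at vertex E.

Compute win/loss labels from the base case upward. A position with no move is L. Any other position is W if it can reach an L in one move, else L.
Every edge goes from a vertex to one that appears earlier in the order J, F, I, A, D, G, C, E, H, B, so processing vertices in that order labels each vertex after all of its successors.
J: no outgoing edge → L
F: reaches L-position J → W
I: reaches L-position J → W
A: reaches L-position J → W
D: reaches L-position J → W
G: reaches L-position J → W
C: reaches L-position J → W
E: only reaches C(W), I(W), F(W), all W → L
H: reaches L-position E → W
B: reaches L-position E → W
Every move from E reaches a W position, so the mover loses.

Player 2 wins.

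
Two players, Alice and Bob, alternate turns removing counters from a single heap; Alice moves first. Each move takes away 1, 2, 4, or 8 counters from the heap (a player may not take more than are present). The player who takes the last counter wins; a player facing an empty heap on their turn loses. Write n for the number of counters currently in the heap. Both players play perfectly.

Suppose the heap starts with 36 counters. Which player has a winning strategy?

Use the standard recursion: the mover loses at a terminal position; elsewhere, the mover wins exactly when some move hands the opponent an L position.
n=0: no move → L
n=1: W (go to 0, an L position)
n=2: W (go to 0, an L position)
n=3: L (options 2(W), 1(W) are all W)
n=4: W (go to 3, an L position)
n=5: W (go to 3, an L position)
n=6: L (options 5(W), 4(W), 2(W) are all W)
n=7: W (go to 6, an L position)
n=8: W (go to 6, an L position)
n=9: L (options 8(W), 7(W), 5(W), 1(W) are all W)
n=10: W (go to 9, an L position)
n=11: W (go to 9, an L position)
n=12: L (options 11(W), 10(W), 8(W), 4(W) are all W)
n=13: W (go to 12, an L position)
n=14: W (go to 12, an L position)
n=15: L (options 14(W), 13(W), 11(W), 7(W) are all W)
n=16: W (go to 15, an L position)
n=17: W (go to 15, an L position)
n=18: L (options 17(W), 16(W), 14(W), 10(W) are all W)
n=19: W (go to 18, an L position)
n=20: W (go to 18, an L position)
n=21: L (options 20(W), 19(W), 17(W), 13(W) are all W)
n=22: W (go to 21, an L position)
n=23: W (go to 21, an L position)
n=24: L (options 23(W), 22(W), 20(W), 16(W) are all W)
n=25: W (go to 24, an L position)
n=26: W (go to 24, an L position)
n=27: L (options 26(W), 25(W), 23(W), 19(W) are all W)
n=28: W (go to 27, an L position)
n=29: W (go to 27, an L position)
n=30: L (options 29(W), 28(W), 26(W), 22(W) are all W)
n=31: W (go to 30, an L position)
n=32: W (go to 30, an L position)
n=33: L (options 32(W), 31(W), 29(W), 25(W) are all W)
n=34: W (go to 33, an L position)
n=35: W (go to 33, an L position)
n=36: L (options 35(W), 34(W), 32(W), 28(W) are all W)
The starting position 36 is L: whatever Alice does, the opponent receives a W position.

Bob wins.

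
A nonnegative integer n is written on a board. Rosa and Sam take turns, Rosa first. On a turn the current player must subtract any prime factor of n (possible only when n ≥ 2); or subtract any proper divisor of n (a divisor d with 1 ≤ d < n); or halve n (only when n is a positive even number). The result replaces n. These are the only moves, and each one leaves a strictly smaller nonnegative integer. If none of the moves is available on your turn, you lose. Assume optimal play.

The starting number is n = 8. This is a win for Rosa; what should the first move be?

Classify positions by backward induction: terminal positions (no move available) are L. From any other position, the mover wins iff some move reaches an L.
n=0: no move → L
n=1: no move → L
n=2: →0(L), so W
n=3: →0(L), so W
n=4: →2(W), 3(W) — all W, so L
n=5: →0(L), so W
n=6: →4(L), so W
n=7: →0(L), so W
n=8: →4(L), so W
From 8, the L positions reachable in one move are: 4.

Move to 4.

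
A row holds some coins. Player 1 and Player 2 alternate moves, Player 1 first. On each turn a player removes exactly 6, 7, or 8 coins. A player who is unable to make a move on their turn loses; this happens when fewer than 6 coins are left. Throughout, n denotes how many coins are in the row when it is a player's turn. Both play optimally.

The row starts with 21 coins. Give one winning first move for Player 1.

Remove 6, leaving 15.

Use the standard recursion: the mover loses at a terminal position; elsewhere, the mover wins exactly when some move hands the opponent an L position.
n=0: no move → L
n=1: no move → L
n=2: no move → L
n=3: no move → L
n=4: no move → L
n=5: no move → L
n=6: →0(L), so W
n=7: →1(L), so W
n=8: →2(L), so W
n=9: →3(L), so W
n=10: →4(L), so W
n=11: →5(L), so W
n=12: →5(L), so W
n=13: →5(L), so W
n=14: →8(W), 7(W), 6(W) — all W, so L
n=15: →9(W), 8(W), 7(W) — all W, so L
n=16: →10(W), 9(W), 8(W) — all W, so L
n=17: →11(W), 10(W), 9(W) — all W, so L
n=18: →12(W), 11(W), 10(W) — all W, so L
n=19: →13(W), 12(W), 11(W) — all W, so L
n=20: →14(L), so W
n=21: →15(L), so W
From 21, the L positions reachable in one move are: 15, 14. Any move reaching one of these is winning.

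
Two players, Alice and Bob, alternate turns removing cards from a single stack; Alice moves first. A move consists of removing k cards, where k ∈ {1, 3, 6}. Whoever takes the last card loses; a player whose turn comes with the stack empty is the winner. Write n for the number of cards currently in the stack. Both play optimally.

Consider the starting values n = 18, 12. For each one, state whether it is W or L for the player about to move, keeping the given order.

Build the W/L table. Terminal = W. A non-terminal position is W if it has a move to some L; otherwise it is L.
n=0: no move; the opponent has just taken the last card and therefore loses → W
n=1: the only move is to 0(W), a W ⇒ L
n=2: can move to 1, which is L ⇒ W
n=3: moves to 2(W), 0(W); every one is W ⇒ L
n=4: can move to 3, which is L ⇒ W
n=5: moves to 4(W), 2(W); every one is W ⇒ L
n=6: can move to 5, which is L ⇒ W
n=7: can move to 1, which is L ⇒ W
n=8: can move to 5, which is L ⇒ W
n=9: can move to 3, which is L ⇒ W
n=10: moves to 9(W), 7(W), 4(W); every one is W ⇒ L
n=11: can move to 10, which is L ⇒ W
n=12: moves to 11(W), 9(W), 6(W); every one is W ⇒ L
n=13: can move to 12, which is L ⇒ W
n=14: moves to 13(W), 11(W), 8(W); every one is W ⇒ L
n=15: can move to 14, which is L ⇒ W
n=16: can move to 10, which is L ⇒ W
n=17: can move to 14, which is L ⇒ W
n=18: can move to 12, which is L ⇒ W

18: W, 12: L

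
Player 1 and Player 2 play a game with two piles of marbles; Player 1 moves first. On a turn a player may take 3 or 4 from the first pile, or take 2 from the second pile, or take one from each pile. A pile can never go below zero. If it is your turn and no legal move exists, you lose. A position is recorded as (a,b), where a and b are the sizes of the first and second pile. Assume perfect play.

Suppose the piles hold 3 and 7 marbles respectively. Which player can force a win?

Compute win/loss labels from the base case upward. A position with no move is L. Any other position is W if it can reach an L in one move, else L.
No move ever increases a pile, so every position that can arise here has a ≤ 3 and b ≤ 7; it is enough to label the cells with 0 ≤ a ≤ 3 and 0 ≤ b ≤ 7.
Every move lowers a or b (never raises either), so fill the grid row by row in increasing a, and left to right within a row: each cell's successors are then already labelled.
      b=0  b=1  b=2  b=3  b=4  b=5  b=6  b=7
a=0:    L    L    W    W    L    L    W    W
a=1:    L    W    W    L    L    W    W    L
a=2:    L    W    W    L    W    W    L    L
a=3:    W    W    L    L    W    W    L    W
Cells with no legal move (terminal, hence L): (0,0), (0,1), (1,0), (2,0).
The remaining L cells, each justified by listing all of its moves:
(0,4): only reaches (0,2)(W), which is W → L
(0,5): only reaches (0,3)(W), which is W → L
(1,3): only reaches (1,1)(W), (0,2)(W), all W → L
(1,4): only reaches (1,2)(W), (0,3)(W), all W → L
(1,7): only reaches (1,5)(W), (0,6)(W), all W → L
(2,3): only reaches (2,1)(W), (1,2)(W), all W → L
(2,6): only reaches (2,4)(W), (1,5)(W), all W → L
(2,7): only reaches (2,5)(W), (1,6)(W), all W → L
(3,2): only reaches (0,2)(W), (3,0)(W), (2,1)(W), all W → L
(3,3): only reaches (0,3)(W), (3,1)(W), (2,2)(W), all W → L
(3,6): only reaches (0,6)(W), (3,4)(W), (2,5)(W), all W → L
Every other cell has at least one move into one of the L cells above, so it is W.
From (3,7) Player 1 can move to (2,6), reaching an L position.

Player 1 wins.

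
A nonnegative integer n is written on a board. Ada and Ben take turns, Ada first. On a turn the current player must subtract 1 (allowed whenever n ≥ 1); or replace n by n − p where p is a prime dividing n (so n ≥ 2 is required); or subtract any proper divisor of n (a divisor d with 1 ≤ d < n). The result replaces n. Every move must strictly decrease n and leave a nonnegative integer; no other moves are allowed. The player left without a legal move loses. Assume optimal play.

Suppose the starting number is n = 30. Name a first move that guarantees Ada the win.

Move to 20.

Positions with no move are L. A position that does have a move is losing for the player to move precisely when every available move leads to a winning position for the opponent. Fill in the labels:
n=0: no move → L
n=1: W (go to 0, an L position)
n=2: W (go to 0, an L position)
n=3: W (go to 0, an L position)
n=4: L (options 2(W), 3(W) are all W)
n=5: W (go to 0, an L position)
n=6: W (go to 4, an L position)
n=7: W (go to 0, an L position)
n=8: W (go to 4, an L position)
n=9: L (options 6(W), 8(W) are all W)
n=10: W (go to 9, an L position)
n=11: W (go to 0, an L position)
n=12: W (go to 9, an L position)
n=13: W (go to 0, an L position)
n=14: L (options 7(W), 12(W), 13(W) are all W)
n=15: W (go to 14, an L position)
n=16: W (go to 14, an L position)
n=17: W (go to 0, an L position)
n=18: W (go to 9, an L position)
n=19: W (go to 0, an L position)
n=20: L (options 10(W), 15(W), 16(W), 18(W), 19(W) are all W)
n=21: W (go to 14, an L position)
n=22: W (go to 20, an L position)
n=23: W (go to 0, an L position)
n=24: W (go to 20, an L position)
n=25: W (go to 20, an L position)
n=26: L (options 13(W), 24(W), 25(W) are all W)
n=27: W (go to 26, an L position)
n=28: W (go to 14, an L position)
n=29: W (go to 0, an L position)
n=30: W (go to 20, an L position)
From 30, the L positions reachable in one move are: 20.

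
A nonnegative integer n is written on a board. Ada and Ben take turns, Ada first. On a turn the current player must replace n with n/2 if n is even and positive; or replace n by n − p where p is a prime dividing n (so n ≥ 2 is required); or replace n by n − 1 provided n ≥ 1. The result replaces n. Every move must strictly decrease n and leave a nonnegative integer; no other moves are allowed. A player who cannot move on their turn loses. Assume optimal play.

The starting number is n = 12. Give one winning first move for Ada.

Move to 9.

Label each position W (a win for the player to move) or L (a loss). A position with no legal move is L; any other position is W exactly when some move reaches an L, and L when every move reaches a W.
n=0: no move → L
n=1: W (go to 0, an L position)
n=2: W (go to 0, an L position)
n=3: W (go to 0, an L position)
n=4: L (options 2(W), 3(W) are all W)
n=5: W (go to 0, an L position)
n=6: W (go to 4, an L position)
n=7: W (go to 0, an L position)
n=8: W (go to 4, an L position)
n=9: L (options 6(W), 8(W) are all W)
n=10: W (go to 9, an L position)
n=11: W (go to 0, an L position)
n=12: W (go to 9, an L position)
From 12, the L positions reachable in one move are: 9.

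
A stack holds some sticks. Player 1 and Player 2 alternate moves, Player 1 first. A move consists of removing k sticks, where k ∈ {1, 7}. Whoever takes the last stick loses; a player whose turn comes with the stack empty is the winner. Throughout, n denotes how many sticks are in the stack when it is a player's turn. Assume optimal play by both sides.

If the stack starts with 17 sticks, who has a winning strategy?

Player 2 wins.

Use the standard recursion: the mover wins at a terminal position; elsewhere, the mover wins exactly when some move hands the opponent an L position.
n=0: no move; the opponent has just taken the last stick and therefore loses → W
n=1: only reaches 0(W), which is W → L
n=2: reaches L-position 1 → W
n=3: only reaches 2(W), which is W → L
n=4: reaches L-position 3 → W
n=5: only reaches 4(W), which is W → L
n=6: reaches L-position 5 → W
n=7: only reaches 6(W), 0(W), all W → L
n=8: reaches L-position 7 → W
n=9: only reaches 8(W), 2(W), all W → L
n=10: reaches L-position 9 → W
n=11: only reaches 10(W), 4(W), all W → L
n=12: reaches L-position 11 → W
n=13: only reaches 12(W), 6(W), all W → L
n=14: reaches L-position 13 → W
n=15: only reaches 14(W), 8(W), all W → L
n=16: reaches L-position 15 → W
n=17: only reaches 16(W), 10(W), all W → L
Every move from 17 reaches a W position, so the mover loses.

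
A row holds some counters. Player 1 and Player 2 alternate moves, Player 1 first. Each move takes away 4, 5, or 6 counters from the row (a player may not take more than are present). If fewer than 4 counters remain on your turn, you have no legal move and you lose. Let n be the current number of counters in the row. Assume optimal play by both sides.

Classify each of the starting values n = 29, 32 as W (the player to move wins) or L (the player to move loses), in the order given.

29: W, 32: L

Compute win/loss labels from the base case upward. A position with no move is L. Any other position is W if it can reach an L in one move, else L.
n=0: no move → L
n=1: no move → L
n=2: no move → L
n=3: no move → L
n=4: reaches L-position 0 → W
n=5: reaches L-position 1 → W
n=6: reaches L-position 2 → W
n=7: reaches L-position 3 → W
n=8: reaches L-position 3 → W
n=9: reaches L-position 3 → W
n=10: only reaches 6(W), 5(W), 4(W), all W → L
n=11: only reaches 7(W), 6(W), 5(W), all W → L
n=12: only reaches 8(W), 7(W), 6(W), all W → L
n=13: only reaches 9(W), 8(W), 7(W), all W → L
n=14: reaches L-position 10 → W
n=15: reaches L-position 11 → W
n=16: reaches L-position 12 → W
n=17: reaches L-position 13 → W
n=18: reaches L-position 13 → W
n=19: reaches L-position 13 → W
n=20: only reaches 16(W), 15(W), 14(W), all W → L
n=21: only reaches 17(W), 16(W), 15(W), all W → L
n=22: only reaches 18(W), 17(W), 16(W), all W → L
n=23: only reaches 19(W), 18(W), 17(W), all W → L
n=24: reaches L-position 20 → W
n=25: reaches L-position 21 → W
n=26: reaches L-position 22 → W
n=27: reaches L-position 23 → W
n=28: reaches L-position 23 → W
n=29: reaches L-position 23 → W
n=30: only reaches 26(W), 25(W), 24(W), all W → L
n=31: only reaches 27(W), 26(W), 25(W), all W → L
n=32: only reaches 28(W), 27(W), 26(W), all W → L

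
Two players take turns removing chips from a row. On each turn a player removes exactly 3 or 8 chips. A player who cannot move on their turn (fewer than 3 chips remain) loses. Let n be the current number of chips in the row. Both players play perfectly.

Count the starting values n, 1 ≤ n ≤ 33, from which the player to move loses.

Classify positions by backward induction: terminal positions (no move available) are L. From any other position, the mover wins iff some move reaches an L.
n=0: no move → L
n=1: no move → L
n=2: no move → L
n=3: →0(L), so W
n=4: →1(L), so W
n=5: →2(L), so W
n=6: →3(W) only, which is W, so L
n=7: →4(W) only, which is W, so L
n=8: →0(L), so W
n=9: →6(L), so W
n=10: →7(L), so W
n=11: →8(W), 3(W) — all W, so L
n=12: →9(W), 4(W) — all W, so L
n=13: →10(W), 5(W) — all W, so L
n=14: →11(L), so W
n=15: →12(L), so W
n=16: →13(L), so W
n=17: →14(W), 9(W) — all W, so L
n=18: →15(W), 10(W) — all W, so L
n=19: →11(L), so W
n=20: →17(L), so W
n=21: →18(L), so W
n=22: →19(W), 14(W) — all W, so L
n=23: →20(W), 15(W) — all W, so L
n=24: →21(W), 16(W) — all W, so L
n=25: →22(L), so W
n=26: →23(L), so W
n=27: →24(L), so W
n=28: →25(W), 20(W) — all W, so L
n=29: →26(W), 21(W) — all W, so L
n=30: →22(L), so W
n=31: →28(L), so W
n=32: →29(L), so W
n=33: →30(W), 25(W) — all W, so L
L entries with 1 ≤ n ≤ 33 (n=0 is outside the asked range and is not counted): n = 1, 2, 6, 7, 11, 12, 13, 17, 18, 22, 23, 24, 28, 29, 33; that makes 15.

15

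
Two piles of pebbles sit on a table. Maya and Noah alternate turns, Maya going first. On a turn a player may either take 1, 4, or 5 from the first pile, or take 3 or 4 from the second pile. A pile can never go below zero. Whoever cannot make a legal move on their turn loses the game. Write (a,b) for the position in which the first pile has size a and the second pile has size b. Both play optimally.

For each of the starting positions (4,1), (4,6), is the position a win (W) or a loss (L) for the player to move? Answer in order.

(4,1): W, (4,6): L

Compute win/loss labels from the base case upward. A position with no move is L. Any other position is W if it can reach an L in one move, else L.
No move ever increases a pile, so every position that can arise here has a ≤ 4 and b ≤ 6; it is enough to label the cells with 0 ≤ a ≤ 4 and 0 ≤ b ≤ 6.
Every move lowers a or b (never raises either), so fill the grid row by row in increasing a, and left to right within a row: each cell's successors are then already labelled.
      b=0  b=1  b=2  b=3  b=4  b=5  b=6
a=0:    L    L    L    W    W    W    W
a=1:    W    W    W    L    L    L    W
a=2:    L    L    L    W    W    W    W
a=3:    W    W    W    L    L    L    W
a=4:    W    W    W    W    W    W    L
Cells with no legal move (terminal, hence L): (0,0), (0,1), (0,2).
The remaining L cells, each justified by listing all of its moves:
(1,3): →(0,3)(W), (1,0)(W) — all W, so L
(1,4): →(0,4)(W), (1,1)(W), (1,0)(W) — all W, so L
(1,5): →(0,5)(W), (1,2)(W), (1,1)(W) — all W, so L
(2,0): →(1,0)(W) only, which is W, so L
(2,1): →(1,1)(W) only, which is W, so L
(2,2): →(1,2)(W) only, which is W, so L
(3,3): →(2,3)(W), (3,0)(W) — all W, so L
(3,4): →(2,4)(W), (3,1)(W), (3,0)(W) — all W, so L
(3,5): →(2,5)(W), (3,2)(W), (3,1)(W) — all W, so L
(4,6): →(3,6)(W), (0,6)(W), (4,3)(W), (4,2)(W) — all W, so L
Every other cell has at least one move into one of the L cells above, so it is W.
(4,1): the move to (0,1) reaches an L cell, so W
(4,6): one of the L cells justified above, so L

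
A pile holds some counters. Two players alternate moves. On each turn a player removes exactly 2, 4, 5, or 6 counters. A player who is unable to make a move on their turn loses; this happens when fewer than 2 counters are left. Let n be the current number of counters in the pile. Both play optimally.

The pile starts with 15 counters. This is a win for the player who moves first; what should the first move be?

Build the W/L table. Terminal = L. A non-terminal position is W if it has a move to some L; otherwise it is L.
n=0: no move → L
n=1: no move → L
n=2: W (go to 0, an L position)
n=3: W (go to 1, an L position)
n=4: W (go to 0, an L position)
n=5: W (go to 1, an L position)
n=6: W (go to 1, an L position)
n=7: W (go to 1, an L position)
n=8: L (options 6(W), 4(W), 3(W), 2(W) are all W)
n=9: L (options 7(W), 5(W), 4(W), 3(W) are all W)
n=10: W (go to 8, an L position)
n=11: W (go to 9, an L position)
n=12: W (go to 8, an L position)
n=13: W (go to 9, an L position)
n=14: W (go to 9, an L position)
n=15: W (go to 9, an L position)
From 15, the L positions reachable in one move are: 9.

Remove 6, leaving 9.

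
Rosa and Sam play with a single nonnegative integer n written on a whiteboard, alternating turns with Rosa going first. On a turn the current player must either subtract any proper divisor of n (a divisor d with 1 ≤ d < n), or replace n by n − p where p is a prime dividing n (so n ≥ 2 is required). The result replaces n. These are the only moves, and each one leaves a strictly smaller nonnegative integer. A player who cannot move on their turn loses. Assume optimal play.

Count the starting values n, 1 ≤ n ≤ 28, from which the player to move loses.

6

Classify positions by backward induction: terminal positions (no move available) are L. From any other position, the mover wins iff some move reaches an L.
n=0: no move → L
n=1: no move → L
n=2: can move to 0, which is L ⇒ W
n=3: can move to 0, which is L ⇒ W
n=4: moves to 2(W), 3(W); every one is W ⇒ L
n=5: can move to 0, which is L ⇒ W
n=6: can move to 4, which is L ⇒ W
n=7: can move to 0, which is L ⇒ W
n=8: can move to 4, which is L ⇒ W
n=9: moves to 6(W), 8(W); every one is W ⇒ L
n=10: can move to 9, which is L ⇒ W
n=11: can move to 0, which is L ⇒ W
n=12: can move to 9, which is L ⇒ W
n=13: can move to 0, which is L ⇒ W
n=14: moves to 7(W), 12(W), 13(W); every one is W ⇒ L
n=15: can move to 14, which is L ⇒ W
n=16: can move to 14, which is L ⇒ W
n=17: can move to 0, which is L ⇒ W
n=18: can move to 9, which is L ⇒ W
n=19: can move to 0, which is L ⇒ W
n=20: moves to 10(W), 15(W), 16(W), 18(W), 19(W); every one is W ⇒ L
n=21: can move to 14, which is L ⇒ W
n=22: can move to 20, which is L ⇒ W
n=23: can move to 0, which is L ⇒ W
n=24: can move to 20, which is L ⇒ W
n=25: can move to 20, which is L ⇒ W
n=26: moves to 13(W), 24(W), 25(W); every one is W ⇒ L
n=27: can move to 26, which is L ⇒ W
n=28: can move to 14, which is L ⇒ W
L entries with 1 ≤ n ≤ 28 (n=0 is outside the asked range and is not counted): n = 1, 4, 9, 14, 20, 26; that makes 6.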